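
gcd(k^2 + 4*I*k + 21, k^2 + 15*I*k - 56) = k + 7*I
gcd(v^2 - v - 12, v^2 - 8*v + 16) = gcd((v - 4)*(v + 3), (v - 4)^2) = v - 4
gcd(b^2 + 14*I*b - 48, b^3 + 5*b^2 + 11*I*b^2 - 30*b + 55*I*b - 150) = b + 6*I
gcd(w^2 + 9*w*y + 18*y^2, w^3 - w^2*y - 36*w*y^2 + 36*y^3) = w + 6*y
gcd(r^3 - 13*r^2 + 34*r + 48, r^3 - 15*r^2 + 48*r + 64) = r^2 - 7*r - 8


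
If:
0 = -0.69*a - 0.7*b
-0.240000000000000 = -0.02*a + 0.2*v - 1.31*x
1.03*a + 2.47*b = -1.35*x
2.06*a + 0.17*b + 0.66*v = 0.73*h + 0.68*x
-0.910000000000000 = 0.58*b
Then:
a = 1.59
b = -1.57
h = 11.45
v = 9.81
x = 1.66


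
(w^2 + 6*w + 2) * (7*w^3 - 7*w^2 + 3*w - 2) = 7*w^5 + 35*w^4 - 25*w^3 + 2*w^2 - 6*w - 4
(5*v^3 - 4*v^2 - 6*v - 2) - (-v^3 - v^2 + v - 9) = 6*v^3 - 3*v^2 - 7*v + 7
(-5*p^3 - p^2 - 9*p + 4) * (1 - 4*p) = 20*p^4 - p^3 + 35*p^2 - 25*p + 4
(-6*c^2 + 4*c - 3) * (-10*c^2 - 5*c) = 60*c^4 - 10*c^3 + 10*c^2 + 15*c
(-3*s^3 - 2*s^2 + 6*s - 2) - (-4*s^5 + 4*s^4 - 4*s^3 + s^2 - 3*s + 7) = 4*s^5 - 4*s^4 + s^3 - 3*s^2 + 9*s - 9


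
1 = 1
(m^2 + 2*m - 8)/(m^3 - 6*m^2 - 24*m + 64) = 1/(m - 8)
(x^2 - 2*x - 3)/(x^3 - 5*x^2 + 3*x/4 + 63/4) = 4*(x + 1)/(4*x^2 - 8*x - 21)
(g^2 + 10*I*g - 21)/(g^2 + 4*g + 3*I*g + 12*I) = (g + 7*I)/(g + 4)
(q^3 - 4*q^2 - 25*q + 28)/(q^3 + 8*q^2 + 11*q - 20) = (q - 7)/(q + 5)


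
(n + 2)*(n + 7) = n^2 + 9*n + 14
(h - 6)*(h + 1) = h^2 - 5*h - 6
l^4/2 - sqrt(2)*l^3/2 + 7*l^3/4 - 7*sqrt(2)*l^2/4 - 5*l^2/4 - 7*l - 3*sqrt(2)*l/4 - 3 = (l/2 + sqrt(2)/2)*(l + 1/2)*(l + 3)*(l - 2*sqrt(2))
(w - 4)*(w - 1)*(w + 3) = w^3 - 2*w^2 - 11*w + 12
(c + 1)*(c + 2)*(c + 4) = c^3 + 7*c^2 + 14*c + 8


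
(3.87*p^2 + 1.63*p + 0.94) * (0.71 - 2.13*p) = -8.2431*p^3 - 0.7242*p^2 - 0.8449*p + 0.6674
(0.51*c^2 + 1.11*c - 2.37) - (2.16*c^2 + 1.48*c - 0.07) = -1.65*c^2 - 0.37*c - 2.3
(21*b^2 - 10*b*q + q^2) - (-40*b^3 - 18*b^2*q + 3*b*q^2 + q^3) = 40*b^3 + 18*b^2*q + 21*b^2 - 3*b*q^2 - 10*b*q - q^3 + q^2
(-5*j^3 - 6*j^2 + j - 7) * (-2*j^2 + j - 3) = 10*j^5 + 7*j^4 + 7*j^3 + 33*j^2 - 10*j + 21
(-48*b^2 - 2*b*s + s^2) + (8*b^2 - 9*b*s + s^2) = -40*b^2 - 11*b*s + 2*s^2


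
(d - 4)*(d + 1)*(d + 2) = d^3 - d^2 - 10*d - 8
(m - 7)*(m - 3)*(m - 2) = m^3 - 12*m^2 + 41*m - 42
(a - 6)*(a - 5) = a^2 - 11*a + 30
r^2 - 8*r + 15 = (r - 5)*(r - 3)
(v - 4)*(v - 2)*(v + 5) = v^3 - v^2 - 22*v + 40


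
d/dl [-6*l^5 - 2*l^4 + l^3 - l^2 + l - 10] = -30*l^4 - 8*l^3 + 3*l^2 - 2*l + 1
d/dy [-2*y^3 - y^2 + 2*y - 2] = -6*y^2 - 2*y + 2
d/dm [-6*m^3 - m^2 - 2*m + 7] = -18*m^2 - 2*m - 2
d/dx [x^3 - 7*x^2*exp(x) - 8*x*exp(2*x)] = -7*x^2*exp(x) + 3*x^2 - 16*x*exp(2*x) - 14*x*exp(x) - 8*exp(2*x)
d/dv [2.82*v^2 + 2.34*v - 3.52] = 5.64*v + 2.34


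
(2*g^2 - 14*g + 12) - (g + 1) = 2*g^2 - 15*g + 11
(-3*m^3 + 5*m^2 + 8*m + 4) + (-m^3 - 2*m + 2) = -4*m^3 + 5*m^2 + 6*m + 6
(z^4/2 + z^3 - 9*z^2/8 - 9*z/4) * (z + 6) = z^5/2 + 4*z^4 + 39*z^3/8 - 9*z^2 - 27*z/2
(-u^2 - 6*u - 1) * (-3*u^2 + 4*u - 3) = 3*u^4 + 14*u^3 - 18*u^2 + 14*u + 3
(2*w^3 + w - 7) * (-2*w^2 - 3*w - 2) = -4*w^5 - 6*w^4 - 6*w^3 + 11*w^2 + 19*w + 14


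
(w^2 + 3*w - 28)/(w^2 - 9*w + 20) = (w + 7)/(w - 5)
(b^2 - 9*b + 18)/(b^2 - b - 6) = (b - 6)/(b + 2)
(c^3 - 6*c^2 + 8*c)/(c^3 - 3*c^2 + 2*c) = (c - 4)/(c - 1)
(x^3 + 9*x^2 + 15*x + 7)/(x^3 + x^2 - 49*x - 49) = (x + 1)/(x - 7)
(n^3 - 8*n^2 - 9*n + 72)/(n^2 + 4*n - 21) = (n^2 - 5*n - 24)/(n + 7)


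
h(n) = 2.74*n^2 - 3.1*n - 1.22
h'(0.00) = -3.10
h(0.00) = -1.22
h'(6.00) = 29.78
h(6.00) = 78.82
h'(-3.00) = -19.54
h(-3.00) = 32.74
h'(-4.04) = -25.24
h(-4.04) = 56.03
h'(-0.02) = -3.21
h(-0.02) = -1.16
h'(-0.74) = -7.16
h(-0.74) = 2.57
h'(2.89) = 12.74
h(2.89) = 12.71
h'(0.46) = -0.58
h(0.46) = -2.07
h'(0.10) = -2.55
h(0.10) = -1.50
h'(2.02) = 7.97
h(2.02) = 3.70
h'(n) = 5.48*n - 3.1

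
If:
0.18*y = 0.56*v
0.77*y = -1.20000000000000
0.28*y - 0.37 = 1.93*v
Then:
No Solution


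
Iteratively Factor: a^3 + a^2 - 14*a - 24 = (a + 2)*(a^2 - a - 12) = (a + 2)*(a + 3)*(a - 4)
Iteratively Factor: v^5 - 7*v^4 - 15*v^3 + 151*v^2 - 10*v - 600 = (v - 3)*(v^4 - 4*v^3 - 27*v^2 + 70*v + 200) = (v - 5)*(v - 3)*(v^3 + v^2 - 22*v - 40) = (v - 5)*(v - 3)*(v + 2)*(v^2 - v - 20) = (v - 5)^2*(v - 3)*(v + 2)*(v + 4)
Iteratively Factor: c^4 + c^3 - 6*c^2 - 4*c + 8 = (c - 2)*(c^3 + 3*c^2 - 4) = (c - 2)*(c + 2)*(c^2 + c - 2) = (c - 2)*(c - 1)*(c + 2)*(c + 2)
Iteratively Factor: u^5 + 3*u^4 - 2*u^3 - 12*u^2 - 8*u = (u + 2)*(u^4 + u^3 - 4*u^2 - 4*u) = (u - 2)*(u + 2)*(u^3 + 3*u^2 + 2*u) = (u - 2)*(u + 2)^2*(u^2 + u) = u*(u - 2)*(u + 2)^2*(u + 1)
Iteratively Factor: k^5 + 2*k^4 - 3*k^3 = (k + 3)*(k^4 - k^3) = (k - 1)*(k + 3)*(k^3) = k*(k - 1)*(k + 3)*(k^2) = k^2*(k - 1)*(k + 3)*(k)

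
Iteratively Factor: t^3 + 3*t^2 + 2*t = (t + 1)*(t^2 + 2*t) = t*(t + 1)*(t + 2)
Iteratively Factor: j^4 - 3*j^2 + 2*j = (j - 1)*(j^3 + j^2 - 2*j) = (j - 1)*(j + 2)*(j^2 - j) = j*(j - 1)*(j + 2)*(j - 1)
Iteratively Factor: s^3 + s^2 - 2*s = (s)*(s^2 + s - 2) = s*(s - 1)*(s + 2)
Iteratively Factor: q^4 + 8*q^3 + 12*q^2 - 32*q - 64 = (q + 4)*(q^3 + 4*q^2 - 4*q - 16) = (q + 2)*(q + 4)*(q^2 + 2*q - 8) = (q - 2)*(q + 2)*(q + 4)*(q + 4)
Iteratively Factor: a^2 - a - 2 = (a - 2)*(a + 1)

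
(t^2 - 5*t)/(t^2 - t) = (t - 5)/(t - 1)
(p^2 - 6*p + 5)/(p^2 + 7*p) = (p^2 - 6*p + 5)/(p*(p + 7))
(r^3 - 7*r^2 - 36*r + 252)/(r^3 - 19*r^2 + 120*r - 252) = (r + 6)/(r - 6)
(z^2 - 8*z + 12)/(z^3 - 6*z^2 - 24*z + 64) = (z - 6)/(z^2 - 4*z - 32)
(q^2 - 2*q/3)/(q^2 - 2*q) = (q - 2/3)/(q - 2)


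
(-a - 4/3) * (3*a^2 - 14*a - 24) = -3*a^3 + 10*a^2 + 128*a/3 + 32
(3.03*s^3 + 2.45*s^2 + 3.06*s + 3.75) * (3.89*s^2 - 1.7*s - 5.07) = 11.7867*s^5 + 4.3795*s^4 - 7.6237*s^3 - 3.036*s^2 - 21.8892*s - 19.0125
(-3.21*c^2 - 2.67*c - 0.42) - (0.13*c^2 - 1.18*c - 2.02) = -3.34*c^2 - 1.49*c + 1.6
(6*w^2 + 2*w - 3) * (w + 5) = 6*w^3 + 32*w^2 + 7*w - 15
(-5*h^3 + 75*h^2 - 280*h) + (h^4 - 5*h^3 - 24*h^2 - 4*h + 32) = h^4 - 10*h^3 + 51*h^2 - 284*h + 32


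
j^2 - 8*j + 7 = (j - 7)*(j - 1)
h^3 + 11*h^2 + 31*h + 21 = (h + 1)*(h + 3)*(h + 7)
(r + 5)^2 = r^2 + 10*r + 25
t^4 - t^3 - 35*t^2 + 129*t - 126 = (t - 3)^2*(t - 2)*(t + 7)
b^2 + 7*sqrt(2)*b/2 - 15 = (b - 3*sqrt(2)/2)*(b + 5*sqrt(2))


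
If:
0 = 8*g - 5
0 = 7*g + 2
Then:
No Solution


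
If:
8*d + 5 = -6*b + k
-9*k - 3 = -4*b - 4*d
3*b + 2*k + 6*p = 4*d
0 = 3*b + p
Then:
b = 26/201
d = -161/201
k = -127/201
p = -26/67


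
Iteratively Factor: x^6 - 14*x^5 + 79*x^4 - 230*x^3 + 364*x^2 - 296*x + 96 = (x - 1)*(x^5 - 13*x^4 + 66*x^3 - 164*x^2 + 200*x - 96) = (x - 3)*(x - 1)*(x^4 - 10*x^3 + 36*x^2 - 56*x + 32) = (x - 4)*(x - 3)*(x - 1)*(x^3 - 6*x^2 + 12*x - 8) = (x - 4)*(x - 3)*(x - 2)*(x - 1)*(x^2 - 4*x + 4) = (x - 4)*(x - 3)*(x - 2)^2*(x - 1)*(x - 2)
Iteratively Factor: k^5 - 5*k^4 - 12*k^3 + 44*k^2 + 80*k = (k)*(k^4 - 5*k^3 - 12*k^2 + 44*k + 80) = k*(k - 5)*(k^3 - 12*k - 16) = k*(k - 5)*(k + 2)*(k^2 - 2*k - 8) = k*(k - 5)*(k - 4)*(k + 2)*(k + 2)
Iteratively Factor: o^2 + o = (o)*(o + 1)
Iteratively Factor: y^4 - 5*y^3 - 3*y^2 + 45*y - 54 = (y + 3)*(y^3 - 8*y^2 + 21*y - 18) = (y - 3)*(y + 3)*(y^2 - 5*y + 6) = (y - 3)*(y - 2)*(y + 3)*(y - 3)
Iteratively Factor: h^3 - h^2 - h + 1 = (h - 1)*(h^2 - 1) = (h - 1)^2*(h + 1)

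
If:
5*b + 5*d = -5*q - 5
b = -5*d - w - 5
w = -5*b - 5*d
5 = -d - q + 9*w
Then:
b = 5/4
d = -59/45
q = -169/180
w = 11/36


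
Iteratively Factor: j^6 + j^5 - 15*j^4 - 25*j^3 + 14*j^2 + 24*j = (j)*(j^5 + j^4 - 15*j^3 - 25*j^2 + 14*j + 24) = j*(j - 1)*(j^4 + 2*j^3 - 13*j^2 - 38*j - 24) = j*(j - 4)*(j - 1)*(j^3 + 6*j^2 + 11*j + 6) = j*(j - 4)*(j - 1)*(j + 1)*(j^2 + 5*j + 6) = j*(j - 4)*(j - 1)*(j + 1)*(j + 3)*(j + 2)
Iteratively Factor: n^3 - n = (n - 1)*(n^2 + n) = (n - 1)*(n + 1)*(n)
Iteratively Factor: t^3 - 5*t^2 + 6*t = (t)*(t^2 - 5*t + 6) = t*(t - 2)*(t - 3)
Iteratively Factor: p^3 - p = (p - 1)*(p^2 + p) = (p - 1)*(p + 1)*(p)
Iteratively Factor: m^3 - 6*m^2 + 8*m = (m - 4)*(m^2 - 2*m) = (m - 4)*(m - 2)*(m)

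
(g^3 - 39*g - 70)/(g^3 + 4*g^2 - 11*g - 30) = (g - 7)/(g - 3)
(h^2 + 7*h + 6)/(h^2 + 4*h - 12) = (h + 1)/(h - 2)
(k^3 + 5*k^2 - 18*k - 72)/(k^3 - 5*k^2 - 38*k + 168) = (k + 3)/(k - 7)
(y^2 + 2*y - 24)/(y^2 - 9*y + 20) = (y + 6)/(y - 5)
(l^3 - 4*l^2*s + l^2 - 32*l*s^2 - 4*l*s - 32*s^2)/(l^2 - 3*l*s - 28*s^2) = (-l^2 + 8*l*s - l + 8*s)/(-l + 7*s)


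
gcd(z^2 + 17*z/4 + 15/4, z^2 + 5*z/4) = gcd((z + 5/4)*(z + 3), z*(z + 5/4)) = z + 5/4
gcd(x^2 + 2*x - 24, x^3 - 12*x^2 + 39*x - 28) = x - 4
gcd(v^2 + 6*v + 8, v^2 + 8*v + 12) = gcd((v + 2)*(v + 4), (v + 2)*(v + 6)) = v + 2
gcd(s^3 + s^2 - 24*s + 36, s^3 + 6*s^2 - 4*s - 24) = s^2 + 4*s - 12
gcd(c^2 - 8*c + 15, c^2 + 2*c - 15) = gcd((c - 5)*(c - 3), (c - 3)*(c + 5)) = c - 3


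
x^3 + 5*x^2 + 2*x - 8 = (x - 1)*(x + 2)*(x + 4)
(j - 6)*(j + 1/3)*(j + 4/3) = j^3 - 13*j^2/3 - 86*j/9 - 8/3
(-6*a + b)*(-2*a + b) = 12*a^2 - 8*a*b + b^2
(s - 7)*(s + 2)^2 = s^3 - 3*s^2 - 24*s - 28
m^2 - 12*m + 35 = (m - 7)*(m - 5)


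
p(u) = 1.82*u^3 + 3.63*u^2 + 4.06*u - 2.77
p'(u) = 5.46*u^2 + 7.26*u + 4.06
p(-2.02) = -11.16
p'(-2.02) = 11.67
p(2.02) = 35.24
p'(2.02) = 41.00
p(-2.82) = -26.17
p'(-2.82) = 27.01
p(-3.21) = -38.60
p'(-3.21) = 37.02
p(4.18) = 210.55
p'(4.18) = 129.81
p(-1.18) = -5.50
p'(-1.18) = 3.10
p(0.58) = 1.16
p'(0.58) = 10.11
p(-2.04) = -11.40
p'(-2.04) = 11.97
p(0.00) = -2.77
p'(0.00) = 4.06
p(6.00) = 545.39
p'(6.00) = 244.18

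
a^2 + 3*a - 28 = (a - 4)*(a + 7)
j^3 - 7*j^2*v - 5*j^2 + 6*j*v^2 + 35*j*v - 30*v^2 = (j - 5)*(j - 6*v)*(j - v)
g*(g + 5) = g^2 + 5*g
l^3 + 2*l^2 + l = l*(l + 1)^2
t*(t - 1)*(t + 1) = t^3 - t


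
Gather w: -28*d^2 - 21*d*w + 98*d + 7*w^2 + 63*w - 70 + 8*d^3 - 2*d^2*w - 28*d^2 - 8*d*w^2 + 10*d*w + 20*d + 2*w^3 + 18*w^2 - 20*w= 8*d^3 - 56*d^2 + 118*d + 2*w^3 + w^2*(25 - 8*d) + w*(-2*d^2 - 11*d + 43) - 70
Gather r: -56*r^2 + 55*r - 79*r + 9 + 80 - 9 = -56*r^2 - 24*r + 80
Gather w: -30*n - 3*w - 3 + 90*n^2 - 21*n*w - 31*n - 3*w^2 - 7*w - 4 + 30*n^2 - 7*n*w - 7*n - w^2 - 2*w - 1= 120*n^2 - 68*n - 4*w^2 + w*(-28*n - 12) - 8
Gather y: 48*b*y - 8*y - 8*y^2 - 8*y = -8*y^2 + y*(48*b - 16)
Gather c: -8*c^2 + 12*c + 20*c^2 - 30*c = 12*c^2 - 18*c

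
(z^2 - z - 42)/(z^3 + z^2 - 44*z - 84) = 1/(z + 2)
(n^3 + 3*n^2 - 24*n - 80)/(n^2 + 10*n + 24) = (n^2 - n - 20)/(n + 6)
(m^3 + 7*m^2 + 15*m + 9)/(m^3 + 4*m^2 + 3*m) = (m + 3)/m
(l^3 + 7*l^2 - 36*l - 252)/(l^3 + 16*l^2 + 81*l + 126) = (l - 6)/(l + 3)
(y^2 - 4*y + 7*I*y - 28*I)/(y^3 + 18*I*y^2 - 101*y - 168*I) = (y - 4)/(y^2 + 11*I*y - 24)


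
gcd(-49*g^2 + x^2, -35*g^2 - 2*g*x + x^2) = -7*g + x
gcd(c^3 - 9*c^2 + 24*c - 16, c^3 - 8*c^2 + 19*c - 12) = c^2 - 5*c + 4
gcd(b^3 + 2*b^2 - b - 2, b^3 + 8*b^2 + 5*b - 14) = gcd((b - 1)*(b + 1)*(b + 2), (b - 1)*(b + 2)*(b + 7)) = b^2 + b - 2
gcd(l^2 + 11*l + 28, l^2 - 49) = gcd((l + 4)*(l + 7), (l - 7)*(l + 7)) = l + 7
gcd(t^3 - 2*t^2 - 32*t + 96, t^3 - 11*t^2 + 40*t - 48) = t^2 - 8*t + 16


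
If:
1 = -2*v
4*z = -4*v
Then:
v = -1/2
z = 1/2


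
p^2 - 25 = (p - 5)*(p + 5)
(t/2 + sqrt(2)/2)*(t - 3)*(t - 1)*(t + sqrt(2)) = t^4/2 - 2*t^3 + sqrt(2)*t^3 - 4*sqrt(2)*t^2 + 5*t^2/2 - 4*t + 3*sqrt(2)*t + 3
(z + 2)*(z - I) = z^2 + 2*z - I*z - 2*I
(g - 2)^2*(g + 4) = g^3 - 12*g + 16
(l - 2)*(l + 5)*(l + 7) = l^3 + 10*l^2 + 11*l - 70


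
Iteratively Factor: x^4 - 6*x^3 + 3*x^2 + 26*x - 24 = (x - 3)*(x^3 - 3*x^2 - 6*x + 8) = (x - 4)*(x - 3)*(x^2 + x - 2) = (x - 4)*(x - 3)*(x + 2)*(x - 1)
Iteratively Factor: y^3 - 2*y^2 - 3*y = (y + 1)*(y^2 - 3*y) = y*(y + 1)*(y - 3)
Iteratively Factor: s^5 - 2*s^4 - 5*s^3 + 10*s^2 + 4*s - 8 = (s - 1)*(s^4 - s^3 - 6*s^2 + 4*s + 8) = (s - 1)*(s + 2)*(s^3 - 3*s^2 + 4) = (s - 2)*(s - 1)*(s + 2)*(s^2 - s - 2) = (s - 2)*(s - 1)*(s + 1)*(s + 2)*(s - 2)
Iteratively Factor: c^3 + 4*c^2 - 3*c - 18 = (c + 3)*(c^2 + c - 6) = (c - 2)*(c + 3)*(c + 3)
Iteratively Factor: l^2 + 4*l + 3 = (l + 1)*(l + 3)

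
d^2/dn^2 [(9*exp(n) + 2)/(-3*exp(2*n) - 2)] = (-81*exp(4*n) - 72*exp(3*n) + 324*exp(2*n) + 48*exp(n) - 36)*exp(n)/(27*exp(6*n) + 54*exp(4*n) + 36*exp(2*n) + 8)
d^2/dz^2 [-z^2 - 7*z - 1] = -2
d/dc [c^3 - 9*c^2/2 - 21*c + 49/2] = 3*c^2 - 9*c - 21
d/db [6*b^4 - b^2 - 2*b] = 24*b^3 - 2*b - 2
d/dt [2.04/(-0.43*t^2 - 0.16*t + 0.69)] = (1.7544*t + 0.3264)/(0.43*t^2 + 0.16*t - 0.69)^2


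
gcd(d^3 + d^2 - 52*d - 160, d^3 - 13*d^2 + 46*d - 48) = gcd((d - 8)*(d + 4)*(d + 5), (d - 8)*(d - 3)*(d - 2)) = d - 8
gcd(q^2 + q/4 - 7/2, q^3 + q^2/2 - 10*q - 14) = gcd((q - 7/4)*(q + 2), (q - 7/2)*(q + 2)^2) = q + 2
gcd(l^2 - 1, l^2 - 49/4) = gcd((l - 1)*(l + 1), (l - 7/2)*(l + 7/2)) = 1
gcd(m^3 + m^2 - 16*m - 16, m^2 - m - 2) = m + 1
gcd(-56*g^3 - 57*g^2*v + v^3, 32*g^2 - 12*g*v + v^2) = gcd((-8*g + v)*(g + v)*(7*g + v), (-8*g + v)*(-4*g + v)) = -8*g + v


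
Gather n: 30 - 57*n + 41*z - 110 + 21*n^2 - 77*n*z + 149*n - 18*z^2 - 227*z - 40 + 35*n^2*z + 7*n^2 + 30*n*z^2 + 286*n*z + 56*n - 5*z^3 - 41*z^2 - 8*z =n^2*(35*z + 28) + n*(30*z^2 + 209*z + 148) - 5*z^3 - 59*z^2 - 194*z - 120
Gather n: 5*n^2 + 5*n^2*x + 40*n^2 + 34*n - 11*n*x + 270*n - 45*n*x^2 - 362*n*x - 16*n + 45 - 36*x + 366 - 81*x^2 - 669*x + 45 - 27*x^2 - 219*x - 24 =n^2*(5*x + 45) + n*(-45*x^2 - 373*x + 288) - 108*x^2 - 924*x + 432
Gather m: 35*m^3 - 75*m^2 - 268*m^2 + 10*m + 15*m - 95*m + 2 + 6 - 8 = 35*m^3 - 343*m^2 - 70*m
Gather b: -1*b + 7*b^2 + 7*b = 7*b^2 + 6*b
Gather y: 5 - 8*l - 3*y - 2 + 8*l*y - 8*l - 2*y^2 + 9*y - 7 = -16*l - 2*y^2 + y*(8*l + 6) - 4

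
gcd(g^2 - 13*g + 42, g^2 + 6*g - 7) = 1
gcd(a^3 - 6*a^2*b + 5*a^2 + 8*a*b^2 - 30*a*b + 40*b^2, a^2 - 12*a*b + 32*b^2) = a - 4*b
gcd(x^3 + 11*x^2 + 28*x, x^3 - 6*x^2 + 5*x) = x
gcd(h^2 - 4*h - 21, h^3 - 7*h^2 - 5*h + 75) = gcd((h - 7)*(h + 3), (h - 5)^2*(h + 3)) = h + 3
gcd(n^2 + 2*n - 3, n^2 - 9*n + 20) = 1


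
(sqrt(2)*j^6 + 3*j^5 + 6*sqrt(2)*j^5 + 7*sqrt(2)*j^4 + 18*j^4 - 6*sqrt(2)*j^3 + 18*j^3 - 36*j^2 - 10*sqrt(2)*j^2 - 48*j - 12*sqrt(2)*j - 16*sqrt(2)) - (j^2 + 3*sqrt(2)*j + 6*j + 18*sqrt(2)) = sqrt(2)*j^6 + 3*j^5 + 6*sqrt(2)*j^5 + 7*sqrt(2)*j^4 + 18*j^4 - 6*sqrt(2)*j^3 + 18*j^3 - 37*j^2 - 10*sqrt(2)*j^2 - 54*j - 15*sqrt(2)*j - 34*sqrt(2)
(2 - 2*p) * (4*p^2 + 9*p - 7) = -8*p^3 - 10*p^2 + 32*p - 14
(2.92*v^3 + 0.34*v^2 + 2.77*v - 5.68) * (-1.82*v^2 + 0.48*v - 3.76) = -5.3144*v^5 + 0.7828*v^4 - 15.8574*v^3 + 10.3888*v^2 - 13.1416*v + 21.3568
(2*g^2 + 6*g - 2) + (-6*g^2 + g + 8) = -4*g^2 + 7*g + 6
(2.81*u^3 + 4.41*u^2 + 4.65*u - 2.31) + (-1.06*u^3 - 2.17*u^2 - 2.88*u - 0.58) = 1.75*u^3 + 2.24*u^2 + 1.77*u - 2.89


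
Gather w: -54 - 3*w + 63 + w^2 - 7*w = w^2 - 10*w + 9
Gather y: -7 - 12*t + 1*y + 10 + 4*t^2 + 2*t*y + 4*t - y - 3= 4*t^2 + 2*t*y - 8*t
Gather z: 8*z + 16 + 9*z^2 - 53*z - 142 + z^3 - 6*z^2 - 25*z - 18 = z^3 + 3*z^2 - 70*z - 144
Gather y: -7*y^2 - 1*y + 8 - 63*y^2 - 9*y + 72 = -70*y^2 - 10*y + 80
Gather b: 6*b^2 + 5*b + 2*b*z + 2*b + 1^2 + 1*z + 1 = 6*b^2 + b*(2*z + 7) + z + 2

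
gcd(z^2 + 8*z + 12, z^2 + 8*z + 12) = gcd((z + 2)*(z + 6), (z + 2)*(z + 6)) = z^2 + 8*z + 12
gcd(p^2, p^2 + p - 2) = 1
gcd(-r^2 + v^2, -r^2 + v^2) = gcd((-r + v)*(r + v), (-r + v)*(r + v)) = r^2 - v^2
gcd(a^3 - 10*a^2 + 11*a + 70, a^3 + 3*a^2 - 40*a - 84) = a + 2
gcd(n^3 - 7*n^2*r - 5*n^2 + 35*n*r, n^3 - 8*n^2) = n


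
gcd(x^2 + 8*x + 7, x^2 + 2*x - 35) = x + 7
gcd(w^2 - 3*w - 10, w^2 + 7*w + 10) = w + 2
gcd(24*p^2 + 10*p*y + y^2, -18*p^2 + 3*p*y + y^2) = 6*p + y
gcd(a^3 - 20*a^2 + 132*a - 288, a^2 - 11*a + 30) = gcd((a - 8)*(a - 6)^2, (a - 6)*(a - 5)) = a - 6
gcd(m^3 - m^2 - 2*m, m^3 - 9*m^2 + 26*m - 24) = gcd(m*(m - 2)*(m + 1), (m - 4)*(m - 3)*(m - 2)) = m - 2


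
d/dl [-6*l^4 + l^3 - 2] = l^2*(3 - 24*l)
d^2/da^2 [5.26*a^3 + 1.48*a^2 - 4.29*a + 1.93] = 31.56*a + 2.96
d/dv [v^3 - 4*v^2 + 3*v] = 3*v^2 - 8*v + 3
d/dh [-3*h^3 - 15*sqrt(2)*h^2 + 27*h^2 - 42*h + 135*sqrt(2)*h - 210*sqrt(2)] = -9*h^2 - 30*sqrt(2)*h + 54*h - 42 + 135*sqrt(2)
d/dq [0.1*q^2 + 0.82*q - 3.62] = 0.2*q + 0.82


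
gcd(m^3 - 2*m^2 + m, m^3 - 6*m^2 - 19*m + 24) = m - 1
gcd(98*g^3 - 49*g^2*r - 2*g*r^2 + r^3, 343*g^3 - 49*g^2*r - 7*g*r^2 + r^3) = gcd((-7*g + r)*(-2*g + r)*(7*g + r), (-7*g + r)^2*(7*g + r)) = -49*g^2 + r^2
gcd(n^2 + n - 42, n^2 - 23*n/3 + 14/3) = 1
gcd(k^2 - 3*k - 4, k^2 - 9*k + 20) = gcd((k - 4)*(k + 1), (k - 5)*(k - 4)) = k - 4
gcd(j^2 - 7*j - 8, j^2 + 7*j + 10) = 1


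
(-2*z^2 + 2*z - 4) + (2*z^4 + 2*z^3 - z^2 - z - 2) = 2*z^4 + 2*z^3 - 3*z^2 + z - 6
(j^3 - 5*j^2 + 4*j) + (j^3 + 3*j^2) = 2*j^3 - 2*j^2 + 4*j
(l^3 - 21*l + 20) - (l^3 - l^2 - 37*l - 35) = l^2 + 16*l + 55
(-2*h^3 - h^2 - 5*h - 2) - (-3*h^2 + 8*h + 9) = -2*h^3 + 2*h^2 - 13*h - 11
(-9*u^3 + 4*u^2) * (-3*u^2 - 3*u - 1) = 27*u^5 + 15*u^4 - 3*u^3 - 4*u^2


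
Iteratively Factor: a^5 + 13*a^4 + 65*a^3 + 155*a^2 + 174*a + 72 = (a + 2)*(a^4 + 11*a^3 + 43*a^2 + 69*a + 36) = (a + 1)*(a + 2)*(a^3 + 10*a^2 + 33*a + 36) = (a + 1)*(a + 2)*(a + 3)*(a^2 + 7*a + 12) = (a + 1)*(a + 2)*(a + 3)*(a + 4)*(a + 3)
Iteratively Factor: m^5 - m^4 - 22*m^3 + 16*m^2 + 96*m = (m + 2)*(m^4 - 3*m^3 - 16*m^2 + 48*m) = (m - 4)*(m + 2)*(m^3 + m^2 - 12*m) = (m - 4)*(m - 3)*(m + 2)*(m^2 + 4*m) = (m - 4)*(m - 3)*(m + 2)*(m + 4)*(m)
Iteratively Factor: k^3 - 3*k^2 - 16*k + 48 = (k - 3)*(k^2 - 16) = (k - 4)*(k - 3)*(k + 4)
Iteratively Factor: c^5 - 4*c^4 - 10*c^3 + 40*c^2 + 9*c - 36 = (c + 1)*(c^4 - 5*c^3 - 5*c^2 + 45*c - 36) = (c + 1)*(c + 3)*(c^3 - 8*c^2 + 19*c - 12) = (c - 3)*(c + 1)*(c + 3)*(c^2 - 5*c + 4) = (c - 4)*(c - 3)*(c + 1)*(c + 3)*(c - 1)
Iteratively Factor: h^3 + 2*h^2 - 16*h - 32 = (h + 2)*(h^2 - 16) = (h - 4)*(h + 2)*(h + 4)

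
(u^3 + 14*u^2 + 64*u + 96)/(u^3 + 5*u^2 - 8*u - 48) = (u + 6)/(u - 3)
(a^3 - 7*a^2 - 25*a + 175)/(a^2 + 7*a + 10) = (a^2 - 12*a + 35)/(a + 2)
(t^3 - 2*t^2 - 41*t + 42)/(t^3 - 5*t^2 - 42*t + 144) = (t^2 - 8*t + 7)/(t^2 - 11*t + 24)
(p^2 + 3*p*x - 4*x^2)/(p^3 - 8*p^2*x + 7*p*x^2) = (-p - 4*x)/(p*(-p + 7*x))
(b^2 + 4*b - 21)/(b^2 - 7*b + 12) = (b + 7)/(b - 4)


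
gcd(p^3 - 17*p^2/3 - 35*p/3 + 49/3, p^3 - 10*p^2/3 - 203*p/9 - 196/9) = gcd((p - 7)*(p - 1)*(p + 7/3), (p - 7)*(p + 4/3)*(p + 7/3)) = p^2 - 14*p/3 - 49/3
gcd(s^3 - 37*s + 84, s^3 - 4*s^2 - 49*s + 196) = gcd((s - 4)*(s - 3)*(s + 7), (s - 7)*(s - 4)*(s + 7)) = s^2 + 3*s - 28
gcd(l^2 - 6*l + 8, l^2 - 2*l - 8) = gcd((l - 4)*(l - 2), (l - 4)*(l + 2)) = l - 4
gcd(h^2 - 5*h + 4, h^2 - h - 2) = 1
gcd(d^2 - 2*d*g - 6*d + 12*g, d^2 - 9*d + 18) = d - 6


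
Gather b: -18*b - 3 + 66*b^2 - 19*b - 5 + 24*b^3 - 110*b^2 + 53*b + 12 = 24*b^3 - 44*b^2 + 16*b + 4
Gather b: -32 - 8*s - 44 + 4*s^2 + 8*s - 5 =4*s^2 - 81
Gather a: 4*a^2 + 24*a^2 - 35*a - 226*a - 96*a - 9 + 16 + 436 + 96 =28*a^2 - 357*a + 539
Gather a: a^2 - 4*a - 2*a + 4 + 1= a^2 - 6*a + 5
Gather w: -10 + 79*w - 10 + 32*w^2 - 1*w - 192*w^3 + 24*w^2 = -192*w^3 + 56*w^2 + 78*w - 20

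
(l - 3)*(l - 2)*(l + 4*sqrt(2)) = l^3 - 5*l^2 + 4*sqrt(2)*l^2 - 20*sqrt(2)*l + 6*l + 24*sqrt(2)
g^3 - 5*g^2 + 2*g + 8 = (g - 4)*(g - 2)*(g + 1)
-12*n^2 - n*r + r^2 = (-4*n + r)*(3*n + r)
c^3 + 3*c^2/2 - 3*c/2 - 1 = (c - 1)*(c + 1/2)*(c + 2)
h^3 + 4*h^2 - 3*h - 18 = (h - 2)*(h + 3)^2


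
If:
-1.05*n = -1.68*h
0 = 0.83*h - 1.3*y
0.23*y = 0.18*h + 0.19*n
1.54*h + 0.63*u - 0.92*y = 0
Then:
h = 0.00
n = 0.00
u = 0.00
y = 0.00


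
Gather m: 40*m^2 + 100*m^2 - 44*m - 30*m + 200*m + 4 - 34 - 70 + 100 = 140*m^2 + 126*m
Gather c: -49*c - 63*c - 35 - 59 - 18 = -112*c - 112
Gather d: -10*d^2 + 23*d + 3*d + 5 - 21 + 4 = -10*d^2 + 26*d - 12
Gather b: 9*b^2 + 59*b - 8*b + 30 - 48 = 9*b^2 + 51*b - 18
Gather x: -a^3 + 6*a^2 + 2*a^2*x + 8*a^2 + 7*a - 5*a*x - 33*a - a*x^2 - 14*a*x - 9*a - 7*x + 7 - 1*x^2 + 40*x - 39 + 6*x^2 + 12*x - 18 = -a^3 + 14*a^2 - 35*a + x^2*(5 - a) + x*(2*a^2 - 19*a + 45) - 50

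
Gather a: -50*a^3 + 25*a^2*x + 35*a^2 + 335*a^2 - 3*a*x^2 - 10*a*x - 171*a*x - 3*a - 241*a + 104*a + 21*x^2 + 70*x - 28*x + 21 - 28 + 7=-50*a^3 + a^2*(25*x + 370) + a*(-3*x^2 - 181*x - 140) + 21*x^2 + 42*x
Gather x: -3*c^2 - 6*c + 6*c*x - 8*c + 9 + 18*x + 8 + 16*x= -3*c^2 - 14*c + x*(6*c + 34) + 17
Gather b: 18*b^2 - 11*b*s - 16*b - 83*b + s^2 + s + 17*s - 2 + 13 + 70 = 18*b^2 + b*(-11*s - 99) + s^2 + 18*s + 81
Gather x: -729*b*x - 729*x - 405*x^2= -405*x^2 + x*(-729*b - 729)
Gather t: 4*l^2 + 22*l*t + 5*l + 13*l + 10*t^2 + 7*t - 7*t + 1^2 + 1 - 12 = 4*l^2 + 22*l*t + 18*l + 10*t^2 - 10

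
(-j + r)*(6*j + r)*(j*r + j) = -6*j^3*r - 6*j^3 + 5*j^2*r^2 + 5*j^2*r + j*r^3 + j*r^2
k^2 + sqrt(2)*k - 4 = (k - sqrt(2))*(k + 2*sqrt(2))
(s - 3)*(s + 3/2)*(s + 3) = s^3 + 3*s^2/2 - 9*s - 27/2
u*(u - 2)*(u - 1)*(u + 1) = u^4 - 2*u^3 - u^2 + 2*u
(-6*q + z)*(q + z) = -6*q^2 - 5*q*z + z^2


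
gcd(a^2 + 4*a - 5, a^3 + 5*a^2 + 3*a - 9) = a - 1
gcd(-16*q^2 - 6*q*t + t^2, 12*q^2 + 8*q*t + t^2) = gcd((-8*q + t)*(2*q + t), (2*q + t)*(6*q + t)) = 2*q + t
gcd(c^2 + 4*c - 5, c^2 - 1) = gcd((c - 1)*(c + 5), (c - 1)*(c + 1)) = c - 1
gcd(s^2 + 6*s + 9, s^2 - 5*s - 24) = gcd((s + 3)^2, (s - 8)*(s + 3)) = s + 3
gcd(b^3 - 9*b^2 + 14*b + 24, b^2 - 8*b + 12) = b - 6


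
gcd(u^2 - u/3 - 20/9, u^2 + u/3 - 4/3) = u + 4/3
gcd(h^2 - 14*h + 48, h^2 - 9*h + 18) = h - 6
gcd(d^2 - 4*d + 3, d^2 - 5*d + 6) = d - 3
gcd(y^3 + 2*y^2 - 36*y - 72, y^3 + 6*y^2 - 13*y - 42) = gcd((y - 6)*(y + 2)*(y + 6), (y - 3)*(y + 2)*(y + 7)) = y + 2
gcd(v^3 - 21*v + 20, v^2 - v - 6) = 1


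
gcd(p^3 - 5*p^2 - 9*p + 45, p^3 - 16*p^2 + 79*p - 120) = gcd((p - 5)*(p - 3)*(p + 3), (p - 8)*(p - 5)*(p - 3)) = p^2 - 8*p + 15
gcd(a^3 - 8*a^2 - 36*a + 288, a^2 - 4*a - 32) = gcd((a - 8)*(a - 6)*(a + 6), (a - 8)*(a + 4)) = a - 8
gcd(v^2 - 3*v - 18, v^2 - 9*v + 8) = 1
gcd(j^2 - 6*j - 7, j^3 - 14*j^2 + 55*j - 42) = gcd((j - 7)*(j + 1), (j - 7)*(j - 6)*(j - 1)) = j - 7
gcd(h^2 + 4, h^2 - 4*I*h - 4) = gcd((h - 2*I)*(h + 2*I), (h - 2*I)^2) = h - 2*I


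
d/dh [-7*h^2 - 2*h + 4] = -14*h - 2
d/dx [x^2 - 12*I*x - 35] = 2*x - 12*I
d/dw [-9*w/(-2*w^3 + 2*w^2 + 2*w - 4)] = 9*(w^3 - w^2 + w*(-3*w^2 + 2*w + 1) - w + 2)/(2*(w^3 - w^2 - w + 2)^2)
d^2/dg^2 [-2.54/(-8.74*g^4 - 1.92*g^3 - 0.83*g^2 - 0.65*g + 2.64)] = (-(266.3952*g^2 + 29.2608*g + 4.2164)*(8.74*g^4 + 1.92*g^3 + 0.83*g^2 + 0.65*g - 2.64) + 2.54*(34.96*g^3 + 5.76*g^2 + 1.66*g + 0.65)*(69.92*g^3 + 11.52*g^2 + 3.32*g + 1.3))/(8.74*g^4 + 1.92*g^3 + 0.83*g^2 + 0.65*g - 2.64)^3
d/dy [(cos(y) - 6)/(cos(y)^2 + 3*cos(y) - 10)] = (cos(y)^2 - 12*cos(y) - 8)*sin(y)/(cos(y)^2 + 3*cos(y) - 10)^2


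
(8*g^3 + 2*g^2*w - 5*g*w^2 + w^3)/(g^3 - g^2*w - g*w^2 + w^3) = (8*g^2 - 6*g*w + w^2)/(g^2 - 2*g*w + w^2)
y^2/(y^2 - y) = y/(y - 1)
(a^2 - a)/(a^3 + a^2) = (a - 1)/(a*(a + 1))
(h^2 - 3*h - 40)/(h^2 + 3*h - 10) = (h - 8)/(h - 2)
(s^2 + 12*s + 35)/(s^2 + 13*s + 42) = (s + 5)/(s + 6)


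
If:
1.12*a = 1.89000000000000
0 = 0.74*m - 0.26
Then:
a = 1.69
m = 0.35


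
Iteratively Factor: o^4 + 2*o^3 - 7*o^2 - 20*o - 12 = (o + 2)*(o^3 - 7*o - 6) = (o + 2)^2*(o^2 - 2*o - 3) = (o + 1)*(o + 2)^2*(o - 3)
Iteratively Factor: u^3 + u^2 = (u)*(u^2 + u) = u*(u + 1)*(u)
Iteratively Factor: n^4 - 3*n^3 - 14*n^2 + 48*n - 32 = (n + 4)*(n^3 - 7*n^2 + 14*n - 8) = (n - 1)*(n + 4)*(n^2 - 6*n + 8) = (n - 2)*(n - 1)*(n + 4)*(n - 4)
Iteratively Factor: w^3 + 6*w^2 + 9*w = (w + 3)*(w^2 + 3*w) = w*(w + 3)*(w + 3)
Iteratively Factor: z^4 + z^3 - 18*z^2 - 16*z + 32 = (z - 4)*(z^3 + 5*z^2 + 2*z - 8) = (z - 4)*(z - 1)*(z^2 + 6*z + 8) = (z - 4)*(z - 1)*(z + 4)*(z + 2)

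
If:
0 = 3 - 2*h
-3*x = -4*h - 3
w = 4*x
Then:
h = 3/2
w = 12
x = 3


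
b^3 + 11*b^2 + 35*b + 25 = (b + 1)*(b + 5)^2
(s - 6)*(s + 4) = s^2 - 2*s - 24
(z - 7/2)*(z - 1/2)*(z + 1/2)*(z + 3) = z^4 - z^3/2 - 43*z^2/4 + z/8 + 21/8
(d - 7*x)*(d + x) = d^2 - 6*d*x - 7*x^2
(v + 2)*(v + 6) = v^2 + 8*v + 12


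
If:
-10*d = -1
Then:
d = 1/10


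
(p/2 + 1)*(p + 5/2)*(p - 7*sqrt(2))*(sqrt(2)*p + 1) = sqrt(2)*p^4/2 - 13*p^3/2 + 9*sqrt(2)*p^3/4 - 117*p^2/4 - sqrt(2)*p^2 - 65*p/2 - 63*sqrt(2)*p/4 - 35*sqrt(2)/2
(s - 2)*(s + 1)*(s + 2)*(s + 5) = s^4 + 6*s^3 + s^2 - 24*s - 20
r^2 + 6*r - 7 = (r - 1)*(r + 7)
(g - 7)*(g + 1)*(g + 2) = g^3 - 4*g^2 - 19*g - 14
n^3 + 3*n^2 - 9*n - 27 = (n - 3)*(n + 3)^2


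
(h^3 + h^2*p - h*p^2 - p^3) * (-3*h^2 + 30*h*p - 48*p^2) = -3*h^5 + 27*h^4*p - 15*h^3*p^2 - 75*h^2*p^3 + 18*h*p^4 + 48*p^5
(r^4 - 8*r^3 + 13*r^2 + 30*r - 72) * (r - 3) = r^5 - 11*r^4 + 37*r^3 - 9*r^2 - 162*r + 216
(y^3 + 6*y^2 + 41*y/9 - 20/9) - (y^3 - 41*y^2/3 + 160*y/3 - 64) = 59*y^2/3 - 439*y/9 + 556/9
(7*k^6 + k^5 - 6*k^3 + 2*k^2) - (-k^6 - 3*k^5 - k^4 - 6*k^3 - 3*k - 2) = 8*k^6 + 4*k^5 + k^4 + 2*k^2 + 3*k + 2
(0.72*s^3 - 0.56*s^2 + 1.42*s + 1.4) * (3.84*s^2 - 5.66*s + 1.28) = 2.7648*s^5 - 6.2256*s^4 + 9.544*s^3 - 3.378*s^2 - 6.1064*s + 1.792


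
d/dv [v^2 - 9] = 2*v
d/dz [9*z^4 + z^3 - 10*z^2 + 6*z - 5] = 36*z^3 + 3*z^2 - 20*z + 6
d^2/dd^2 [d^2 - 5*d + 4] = 2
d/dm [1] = 0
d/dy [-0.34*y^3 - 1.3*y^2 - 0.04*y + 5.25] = -1.02*y^2 - 2.6*y - 0.04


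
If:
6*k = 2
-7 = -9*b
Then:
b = 7/9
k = 1/3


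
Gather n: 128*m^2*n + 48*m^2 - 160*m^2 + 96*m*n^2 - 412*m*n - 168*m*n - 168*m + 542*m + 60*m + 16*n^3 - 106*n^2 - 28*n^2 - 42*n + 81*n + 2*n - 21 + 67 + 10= -112*m^2 + 434*m + 16*n^3 + n^2*(96*m - 134) + n*(128*m^2 - 580*m + 41) + 56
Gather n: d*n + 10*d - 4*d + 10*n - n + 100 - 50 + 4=6*d + n*(d + 9) + 54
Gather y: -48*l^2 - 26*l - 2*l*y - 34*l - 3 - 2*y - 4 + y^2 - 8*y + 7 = -48*l^2 - 60*l + y^2 + y*(-2*l - 10)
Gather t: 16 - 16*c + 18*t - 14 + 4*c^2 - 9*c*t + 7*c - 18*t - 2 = 4*c^2 - 9*c*t - 9*c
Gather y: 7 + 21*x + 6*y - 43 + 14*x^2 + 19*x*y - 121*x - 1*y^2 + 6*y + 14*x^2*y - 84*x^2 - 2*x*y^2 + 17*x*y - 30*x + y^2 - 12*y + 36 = -70*x^2 - 2*x*y^2 - 130*x + y*(14*x^2 + 36*x)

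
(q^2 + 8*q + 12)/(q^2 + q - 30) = (q + 2)/(q - 5)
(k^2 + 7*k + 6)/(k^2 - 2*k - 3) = (k + 6)/(k - 3)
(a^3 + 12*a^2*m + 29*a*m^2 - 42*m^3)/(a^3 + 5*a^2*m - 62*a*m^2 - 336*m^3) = (a - m)/(a - 8*m)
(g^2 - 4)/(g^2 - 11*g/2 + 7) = 2*(g + 2)/(2*g - 7)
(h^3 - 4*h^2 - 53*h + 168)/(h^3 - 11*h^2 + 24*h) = (h + 7)/h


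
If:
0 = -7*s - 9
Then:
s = -9/7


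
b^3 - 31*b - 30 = (b - 6)*(b + 1)*(b + 5)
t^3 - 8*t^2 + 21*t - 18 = (t - 3)^2*(t - 2)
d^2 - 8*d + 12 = (d - 6)*(d - 2)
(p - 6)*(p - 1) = p^2 - 7*p + 6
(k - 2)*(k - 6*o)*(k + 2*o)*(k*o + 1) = k^4*o - 4*k^3*o^2 - 2*k^3*o + k^3 - 12*k^2*o^3 + 8*k^2*o^2 - 4*k^2*o - 2*k^2 + 24*k*o^3 - 12*k*o^2 + 8*k*o + 24*o^2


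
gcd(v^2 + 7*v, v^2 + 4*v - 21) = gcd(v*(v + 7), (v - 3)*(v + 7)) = v + 7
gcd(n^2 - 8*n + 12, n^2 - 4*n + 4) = n - 2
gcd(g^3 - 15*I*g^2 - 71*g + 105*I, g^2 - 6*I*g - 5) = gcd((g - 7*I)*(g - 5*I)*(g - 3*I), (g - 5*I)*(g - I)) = g - 5*I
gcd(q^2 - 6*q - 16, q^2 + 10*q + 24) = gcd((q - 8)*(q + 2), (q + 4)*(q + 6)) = 1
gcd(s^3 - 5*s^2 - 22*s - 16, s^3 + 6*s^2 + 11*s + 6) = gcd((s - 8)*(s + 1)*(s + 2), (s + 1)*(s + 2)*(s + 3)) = s^2 + 3*s + 2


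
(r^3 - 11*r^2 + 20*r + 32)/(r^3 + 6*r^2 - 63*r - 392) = (r^2 - 3*r - 4)/(r^2 + 14*r + 49)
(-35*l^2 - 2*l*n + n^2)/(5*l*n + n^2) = (-7*l + n)/n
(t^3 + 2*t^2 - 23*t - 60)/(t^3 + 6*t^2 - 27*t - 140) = (t + 3)/(t + 7)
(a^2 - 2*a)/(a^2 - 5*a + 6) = a/(a - 3)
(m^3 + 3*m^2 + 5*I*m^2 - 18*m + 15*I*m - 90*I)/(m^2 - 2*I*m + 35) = (m^2 + 3*m - 18)/(m - 7*I)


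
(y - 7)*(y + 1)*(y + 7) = y^3 + y^2 - 49*y - 49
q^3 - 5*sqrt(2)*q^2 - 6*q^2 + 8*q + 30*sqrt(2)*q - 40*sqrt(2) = (q - 4)*(q - 2)*(q - 5*sqrt(2))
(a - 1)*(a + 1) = a^2 - 1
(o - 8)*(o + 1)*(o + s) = o^3 + o^2*s - 7*o^2 - 7*o*s - 8*o - 8*s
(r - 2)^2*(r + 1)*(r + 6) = r^4 + 3*r^3 - 18*r^2 + 4*r + 24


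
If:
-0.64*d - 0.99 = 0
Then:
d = -1.55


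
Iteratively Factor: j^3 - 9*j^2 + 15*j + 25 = (j - 5)*(j^2 - 4*j - 5) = (j - 5)^2*(j + 1)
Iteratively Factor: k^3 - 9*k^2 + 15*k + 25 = (k - 5)*(k^2 - 4*k - 5) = (k - 5)^2*(k + 1)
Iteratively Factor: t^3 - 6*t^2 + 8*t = (t)*(t^2 - 6*t + 8) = t*(t - 4)*(t - 2)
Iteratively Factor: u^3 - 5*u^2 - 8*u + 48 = (u + 3)*(u^2 - 8*u + 16) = (u - 4)*(u + 3)*(u - 4)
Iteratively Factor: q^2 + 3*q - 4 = (q - 1)*(q + 4)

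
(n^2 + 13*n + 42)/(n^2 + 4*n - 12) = (n + 7)/(n - 2)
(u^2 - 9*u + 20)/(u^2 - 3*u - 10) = (u - 4)/(u + 2)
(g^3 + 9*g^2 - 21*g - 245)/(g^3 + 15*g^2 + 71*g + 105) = (g^2 + 2*g - 35)/(g^2 + 8*g + 15)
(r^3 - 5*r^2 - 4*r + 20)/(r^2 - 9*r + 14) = (r^2 - 3*r - 10)/(r - 7)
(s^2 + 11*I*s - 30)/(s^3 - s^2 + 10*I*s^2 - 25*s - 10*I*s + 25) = (s + 6*I)/(s^2 + s*(-1 + 5*I) - 5*I)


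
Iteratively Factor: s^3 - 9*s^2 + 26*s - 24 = (s - 2)*(s^2 - 7*s + 12) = (s - 3)*(s - 2)*(s - 4)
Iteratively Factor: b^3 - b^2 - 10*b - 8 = (b + 1)*(b^2 - 2*b - 8) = (b + 1)*(b + 2)*(b - 4)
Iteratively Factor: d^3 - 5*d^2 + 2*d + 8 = (d - 2)*(d^2 - 3*d - 4) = (d - 4)*(d - 2)*(d + 1)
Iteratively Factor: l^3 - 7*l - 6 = (l - 3)*(l^2 + 3*l + 2) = (l - 3)*(l + 1)*(l + 2)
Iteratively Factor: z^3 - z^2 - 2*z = (z)*(z^2 - z - 2) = z*(z + 1)*(z - 2)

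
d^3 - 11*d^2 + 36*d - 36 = (d - 6)*(d - 3)*(d - 2)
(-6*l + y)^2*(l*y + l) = 36*l^3*y + 36*l^3 - 12*l^2*y^2 - 12*l^2*y + l*y^3 + l*y^2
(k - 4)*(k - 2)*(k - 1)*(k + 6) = k^4 - k^3 - 28*k^2 + 76*k - 48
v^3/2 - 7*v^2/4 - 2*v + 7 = (v/2 + 1)*(v - 7/2)*(v - 2)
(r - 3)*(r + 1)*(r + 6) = r^3 + 4*r^2 - 15*r - 18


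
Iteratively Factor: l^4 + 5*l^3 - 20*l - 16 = (l + 1)*(l^3 + 4*l^2 - 4*l - 16) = (l - 2)*(l + 1)*(l^2 + 6*l + 8) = (l - 2)*(l + 1)*(l + 2)*(l + 4)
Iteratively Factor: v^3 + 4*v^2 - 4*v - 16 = (v + 2)*(v^2 + 2*v - 8) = (v + 2)*(v + 4)*(v - 2)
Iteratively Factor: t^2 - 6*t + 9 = (t - 3)*(t - 3)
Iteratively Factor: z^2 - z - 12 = (z + 3)*(z - 4)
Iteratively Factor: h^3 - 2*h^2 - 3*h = (h)*(h^2 - 2*h - 3) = h*(h + 1)*(h - 3)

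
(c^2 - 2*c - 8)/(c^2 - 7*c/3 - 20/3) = 3*(c + 2)/(3*c + 5)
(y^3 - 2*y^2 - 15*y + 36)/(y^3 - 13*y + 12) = (y - 3)/(y - 1)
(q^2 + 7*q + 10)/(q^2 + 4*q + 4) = (q + 5)/(q + 2)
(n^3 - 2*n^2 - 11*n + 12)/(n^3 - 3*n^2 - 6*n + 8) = (n + 3)/(n + 2)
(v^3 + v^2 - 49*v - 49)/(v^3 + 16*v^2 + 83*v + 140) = (v^2 - 6*v - 7)/(v^2 + 9*v + 20)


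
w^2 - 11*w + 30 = (w - 6)*(w - 5)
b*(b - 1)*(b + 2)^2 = b^4 + 3*b^3 - 4*b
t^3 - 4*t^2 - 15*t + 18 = (t - 6)*(t - 1)*(t + 3)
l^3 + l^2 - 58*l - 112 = (l - 8)*(l + 2)*(l + 7)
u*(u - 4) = u^2 - 4*u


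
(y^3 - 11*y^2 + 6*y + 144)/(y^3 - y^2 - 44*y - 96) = (y - 6)/(y + 4)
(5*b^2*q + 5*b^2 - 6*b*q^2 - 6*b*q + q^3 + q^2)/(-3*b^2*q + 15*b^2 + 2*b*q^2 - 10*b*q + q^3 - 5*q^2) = (-5*b*q - 5*b + q^2 + q)/(3*b*q - 15*b + q^2 - 5*q)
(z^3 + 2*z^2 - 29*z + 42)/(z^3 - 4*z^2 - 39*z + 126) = (z^2 + 5*z - 14)/(z^2 - z - 42)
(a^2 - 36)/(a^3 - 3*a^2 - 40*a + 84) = (a - 6)/(a^2 - 9*a + 14)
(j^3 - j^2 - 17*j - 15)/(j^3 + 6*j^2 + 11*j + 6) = (j - 5)/(j + 2)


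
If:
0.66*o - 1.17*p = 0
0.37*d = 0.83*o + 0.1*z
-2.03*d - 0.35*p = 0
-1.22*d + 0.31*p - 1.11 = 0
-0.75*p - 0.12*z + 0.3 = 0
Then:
No Solution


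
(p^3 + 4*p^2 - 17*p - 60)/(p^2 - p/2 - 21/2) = 2*(p^2 + p - 20)/(2*p - 7)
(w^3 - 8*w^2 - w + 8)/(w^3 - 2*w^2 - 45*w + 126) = (w^3 - 8*w^2 - w + 8)/(w^3 - 2*w^2 - 45*w + 126)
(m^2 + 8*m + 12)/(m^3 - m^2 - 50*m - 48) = (m + 2)/(m^2 - 7*m - 8)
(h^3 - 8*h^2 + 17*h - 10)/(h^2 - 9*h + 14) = (h^2 - 6*h + 5)/(h - 7)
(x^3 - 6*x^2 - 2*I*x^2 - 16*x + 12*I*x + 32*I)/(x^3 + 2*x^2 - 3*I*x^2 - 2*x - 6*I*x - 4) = (x - 8)/(x - I)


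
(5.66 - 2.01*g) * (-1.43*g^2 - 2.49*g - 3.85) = 2.8743*g^3 - 3.0889*g^2 - 6.3549*g - 21.791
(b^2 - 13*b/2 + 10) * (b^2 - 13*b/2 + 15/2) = b^4 - 13*b^3 + 239*b^2/4 - 455*b/4 + 75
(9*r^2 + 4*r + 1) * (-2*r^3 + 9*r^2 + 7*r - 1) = -18*r^5 + 73*r^4 + 97*r^3 + 28*r^2 + 3*r - 1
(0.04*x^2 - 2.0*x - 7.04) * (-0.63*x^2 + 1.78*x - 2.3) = -0.0252*x^4 + 1.3312*x^3 + 0.7832*x^2 - 7.9312*x + 16.192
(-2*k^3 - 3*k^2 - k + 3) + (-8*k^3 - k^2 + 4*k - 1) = -10*k^3 - 4*k^2 + 3*k + 2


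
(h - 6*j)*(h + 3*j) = h^2 - 3*h*j - 18*j^2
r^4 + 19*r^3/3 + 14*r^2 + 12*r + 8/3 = (r + 1/3)*(r + 2)^3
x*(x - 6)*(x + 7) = x^3 + x^2 - 42*x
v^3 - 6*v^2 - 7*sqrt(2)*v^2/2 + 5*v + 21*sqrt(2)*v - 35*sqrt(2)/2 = (v - 5)*(v - 1)*(v - 7*sqrt(2)/2)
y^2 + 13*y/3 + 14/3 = (y + 2)*(y + 7/3)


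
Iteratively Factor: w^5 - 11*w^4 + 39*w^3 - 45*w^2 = (w)*(w^4 - 11*w^3 + 39*w^2 - 45*w) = w*(w - 3)*(w^3 - 8*w^2 + 15*w) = w*(w - 3)^2*(w^2 - 5*w) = w*(w - 5)*(w - 3)^2*(w)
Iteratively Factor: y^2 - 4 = (y - 2)*(y + 2)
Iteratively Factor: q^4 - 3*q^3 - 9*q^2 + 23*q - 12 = (q - 1)*(q^3 - 2*q^2 - 11*q + 12) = (q - 1)^2*(q^2 - q - 12) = (q - 1)^2*(q + 3)*(q - 4)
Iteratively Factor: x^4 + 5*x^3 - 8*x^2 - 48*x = (x + 4)*(x^3 + x^2 - 12*x) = (x - 3)*(x + 4)*(x^2 + 4*x) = (x - 3)*(x + 4)^2*(x)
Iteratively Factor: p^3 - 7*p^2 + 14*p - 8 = (p - 4)*(p^2 - 3*p + 2) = (p - 4)*(p - 1)*(p - 2)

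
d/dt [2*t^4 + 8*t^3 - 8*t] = 8*t^3 + 24*t^2 - 8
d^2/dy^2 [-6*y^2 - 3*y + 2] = -12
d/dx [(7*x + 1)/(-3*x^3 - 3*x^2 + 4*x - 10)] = 2*(21*x^3 + 15*x^2 + 3*x - 37)/(9*x^6 + 18*x^5 - 15*x^4 + 36*x^3 + 76*x^2 - 80*x + 100)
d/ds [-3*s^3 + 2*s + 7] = 2 - 9*s^2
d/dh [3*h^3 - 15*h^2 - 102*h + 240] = 9*h^2 - 30*h - 102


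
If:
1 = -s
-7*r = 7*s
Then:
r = 1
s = -1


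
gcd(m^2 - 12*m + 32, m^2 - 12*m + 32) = m^2 - 12*m + 32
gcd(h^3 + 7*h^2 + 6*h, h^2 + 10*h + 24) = h + 6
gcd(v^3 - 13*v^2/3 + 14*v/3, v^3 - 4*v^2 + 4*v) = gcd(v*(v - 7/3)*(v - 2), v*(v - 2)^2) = v^2 - 2*v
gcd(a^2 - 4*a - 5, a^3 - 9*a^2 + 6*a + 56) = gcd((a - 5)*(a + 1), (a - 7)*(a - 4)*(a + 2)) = 1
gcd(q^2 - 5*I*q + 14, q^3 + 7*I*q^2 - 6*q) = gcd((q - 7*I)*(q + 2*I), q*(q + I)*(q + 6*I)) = 1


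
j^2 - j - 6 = (j - 3)*(j + 2)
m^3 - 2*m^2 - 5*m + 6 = (m - 3)*(m - 1)*(m + 2)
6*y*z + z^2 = z*(6*y + z)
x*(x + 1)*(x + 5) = x^3 + 6*x^2 + 5*x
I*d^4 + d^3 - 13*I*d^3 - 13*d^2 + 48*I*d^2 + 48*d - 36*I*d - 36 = (d - 6)^2*(d - I)*(I*d - I)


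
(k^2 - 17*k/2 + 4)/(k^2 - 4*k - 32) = (k - 1/2)/(k + 4)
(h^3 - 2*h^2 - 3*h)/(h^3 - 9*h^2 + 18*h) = (h + 1)/(h - 6)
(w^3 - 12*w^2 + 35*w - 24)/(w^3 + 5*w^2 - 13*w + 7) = (w^2 - 11*w + 24)/(w^2 + 6*w - 7)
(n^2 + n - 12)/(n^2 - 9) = (n + 4)/(n + 3)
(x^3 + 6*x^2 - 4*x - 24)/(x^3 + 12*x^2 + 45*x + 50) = (x^2 + 4*x - 12)/(x^2 + 10*x + 25)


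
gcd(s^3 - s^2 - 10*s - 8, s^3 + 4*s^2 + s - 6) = s + 2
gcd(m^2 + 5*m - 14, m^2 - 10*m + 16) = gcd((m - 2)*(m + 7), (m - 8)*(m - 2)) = m - 2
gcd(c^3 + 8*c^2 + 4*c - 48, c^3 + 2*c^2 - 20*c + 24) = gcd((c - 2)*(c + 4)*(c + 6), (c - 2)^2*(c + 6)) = c^2 + 4*c - 12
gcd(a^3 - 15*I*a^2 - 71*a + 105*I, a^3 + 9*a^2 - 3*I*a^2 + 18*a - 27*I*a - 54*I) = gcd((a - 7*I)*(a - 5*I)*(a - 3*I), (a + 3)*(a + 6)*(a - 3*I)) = a - 3*I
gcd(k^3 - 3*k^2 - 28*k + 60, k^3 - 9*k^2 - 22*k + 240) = k^2 - k - 30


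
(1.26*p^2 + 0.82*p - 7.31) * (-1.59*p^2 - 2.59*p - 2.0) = -2.0034*p^4 - 4.5672*p^3 + 6.9791*p^2 + 17.2929*p + 14.62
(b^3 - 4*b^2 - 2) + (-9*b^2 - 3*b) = b^3 - 13*b^2 - 3*b - 2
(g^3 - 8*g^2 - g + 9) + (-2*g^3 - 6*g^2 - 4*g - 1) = -g^3 - 14*g^2 - 5*g + 8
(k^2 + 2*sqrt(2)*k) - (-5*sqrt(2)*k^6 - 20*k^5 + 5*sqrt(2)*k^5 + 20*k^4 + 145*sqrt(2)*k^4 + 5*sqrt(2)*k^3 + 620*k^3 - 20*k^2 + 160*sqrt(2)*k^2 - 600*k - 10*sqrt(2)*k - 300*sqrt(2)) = 5*sqrt(2)*k^6 - 5*sqrt(2)*k^5 + 20*k^5 - 145*sqrt(2)*k^4 - 20*k^4 - 620*k^3 - 5*sqrt(2)*k^3 - 160*sqrt(2)*k^2 + 21*k^2 + 12*sqrt(2)*k + 600*k + 300*sqrt(2)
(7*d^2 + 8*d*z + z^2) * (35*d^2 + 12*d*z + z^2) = 245*d^4 + 364*d^3*z + 138*d^2*z^2 + 20*d*z^3 + z^4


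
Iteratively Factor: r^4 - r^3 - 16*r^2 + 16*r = (r)*(r^3 - r^2 - 16*r + 16) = r*(r - 1)*(r^2 - 16) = r*(r - 1)*(r + 4)*(r - 4)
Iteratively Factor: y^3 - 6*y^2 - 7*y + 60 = (y - 4)*(y^2 - 2*y - 15) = (y - 5)*(y - 4)*(y + 3)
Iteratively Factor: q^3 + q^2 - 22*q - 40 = (q + 2)*(q^2 - q - 20) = (q + 2)*(q + 4)*(q - 5)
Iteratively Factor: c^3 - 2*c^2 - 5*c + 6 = (c - 3)*(c^2 + c - 2) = (c - 3)*(c + 2)*(c - 1)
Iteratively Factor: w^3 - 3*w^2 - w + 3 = (w - 1)*(w^2 - 2*w - 3) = (w - 1)*(w + 1)*(w - 3)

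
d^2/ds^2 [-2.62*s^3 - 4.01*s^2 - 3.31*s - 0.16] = -15.72*s - 8.02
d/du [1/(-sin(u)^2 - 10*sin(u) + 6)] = 2*(sin(u) + 5)*cos(u)/(sin(u)^2 + 10*sin(u) - 6)^2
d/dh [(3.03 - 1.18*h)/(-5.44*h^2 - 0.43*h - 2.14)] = (-6.4192*h^2 + 32.9664*h + 3.8281)/(29.5936*h^4 + 4.6784*h^3 + 23.4681*h^2 + 1.8404*h + 4.5796)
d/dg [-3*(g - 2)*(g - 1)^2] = 3*(5 - 3*g)*(g - 1)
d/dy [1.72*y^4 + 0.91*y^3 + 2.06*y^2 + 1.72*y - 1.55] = 6.88*y^3 + 2.73*y^2 + 4.12*y + 1.72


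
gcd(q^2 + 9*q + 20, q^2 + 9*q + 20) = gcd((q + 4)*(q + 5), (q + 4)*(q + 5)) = q^2 + 9*q + 20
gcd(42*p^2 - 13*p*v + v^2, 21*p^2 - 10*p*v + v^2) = 7*p - v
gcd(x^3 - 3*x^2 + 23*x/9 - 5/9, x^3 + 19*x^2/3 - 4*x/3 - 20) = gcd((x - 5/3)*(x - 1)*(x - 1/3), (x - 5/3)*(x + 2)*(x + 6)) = x - 5/3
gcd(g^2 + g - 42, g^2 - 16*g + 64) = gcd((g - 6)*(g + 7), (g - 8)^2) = 1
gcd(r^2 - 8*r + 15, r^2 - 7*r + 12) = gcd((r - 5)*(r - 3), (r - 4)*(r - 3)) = r - 3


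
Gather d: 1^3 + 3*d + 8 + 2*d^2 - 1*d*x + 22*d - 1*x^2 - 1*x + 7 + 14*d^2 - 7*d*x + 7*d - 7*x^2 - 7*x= 16*d^2 + d*(32 - 8*x) - 8*x^2 - 8*x + 16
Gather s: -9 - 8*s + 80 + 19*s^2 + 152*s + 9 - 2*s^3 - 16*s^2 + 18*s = -2*s^3 + 3*s^2 + 162*s + 80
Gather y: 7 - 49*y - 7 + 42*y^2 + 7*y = 42*y^2 - 42*y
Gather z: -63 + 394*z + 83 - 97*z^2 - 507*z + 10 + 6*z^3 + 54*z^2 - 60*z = 6*z^3 - 43*z^2 - 173*z + 30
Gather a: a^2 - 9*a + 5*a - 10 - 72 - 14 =a^2 - 4*a - 96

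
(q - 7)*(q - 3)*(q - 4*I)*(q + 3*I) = q^4 - 10*q^3 - I*q^3 + 33*q^2 + 10*I*q^2 - 120*q - 21*I*q + 252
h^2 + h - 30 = (h - 5)*(h + 6)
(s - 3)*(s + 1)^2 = s^3 - s^2 - 5*s - 3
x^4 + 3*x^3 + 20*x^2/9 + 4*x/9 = x*(x + 1/3)*(x + 2/3)*(x + 2)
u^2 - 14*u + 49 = (u - 7)^2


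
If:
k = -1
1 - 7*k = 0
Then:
No Solution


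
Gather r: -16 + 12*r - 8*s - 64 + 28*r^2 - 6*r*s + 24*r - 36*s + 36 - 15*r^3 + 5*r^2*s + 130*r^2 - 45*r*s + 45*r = -15*r^3 + r^2*(5*s + 158) + r*(81 - 51*s) - 44*s - 44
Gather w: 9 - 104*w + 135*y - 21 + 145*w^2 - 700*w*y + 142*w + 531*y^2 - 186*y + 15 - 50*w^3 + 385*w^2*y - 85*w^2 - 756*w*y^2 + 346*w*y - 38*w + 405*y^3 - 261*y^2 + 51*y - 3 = -50*w^3 + w^2*(385*y + 60) + w*(-756*y^2 - 354*y) + 405*y^3 + 270*y^2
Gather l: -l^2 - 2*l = -l^2 - 2*l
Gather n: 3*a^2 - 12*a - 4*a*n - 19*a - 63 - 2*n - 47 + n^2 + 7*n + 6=3*a^2 - 31*a + n^2 + n*(5 - 4*a) - 104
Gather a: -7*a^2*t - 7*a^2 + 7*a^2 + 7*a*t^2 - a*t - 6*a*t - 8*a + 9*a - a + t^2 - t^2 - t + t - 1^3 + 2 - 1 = -7*a^2*t + a*(7*t^2 - 7*t)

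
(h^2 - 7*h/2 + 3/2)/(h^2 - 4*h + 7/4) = 2*(h - 3)/(2*h - 7)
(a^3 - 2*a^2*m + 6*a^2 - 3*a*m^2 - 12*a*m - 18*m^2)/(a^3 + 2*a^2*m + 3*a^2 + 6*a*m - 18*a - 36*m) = (a^2 - 2*a*m - 3*m^2)/(a^2 + 2*a*m - 3*a - 6*m)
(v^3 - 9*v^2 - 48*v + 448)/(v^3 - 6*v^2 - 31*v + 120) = (v^2 - v - 56)/(v^2 + 2*v - 15)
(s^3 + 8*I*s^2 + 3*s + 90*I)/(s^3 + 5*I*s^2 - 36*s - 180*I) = (s^2 + 3*I*s + 18)/(s^2 - 36)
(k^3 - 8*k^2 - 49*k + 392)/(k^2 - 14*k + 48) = (k^2 - 49)/(k - 6)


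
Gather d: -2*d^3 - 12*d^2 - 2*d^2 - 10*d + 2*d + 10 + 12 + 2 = -2*d^3 - 14*d^2 - 8*d + 24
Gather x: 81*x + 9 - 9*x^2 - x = -9*x^2 + 80*x + 9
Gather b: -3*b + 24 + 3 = 27 - 3*b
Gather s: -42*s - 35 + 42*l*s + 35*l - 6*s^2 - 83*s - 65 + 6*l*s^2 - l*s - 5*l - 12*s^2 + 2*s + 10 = 30*l + s^2*(6*l - 18) + s*(41*l - 123) - 90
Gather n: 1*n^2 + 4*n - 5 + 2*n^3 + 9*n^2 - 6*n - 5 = 2*n^3 + 10*n^2 - 2*n - 10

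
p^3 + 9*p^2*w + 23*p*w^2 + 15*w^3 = (p + w)*(p + 3*w)*(p + 5*w)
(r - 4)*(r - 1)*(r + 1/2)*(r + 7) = r^4 + 5*r^3/2 - 30*r^2 + 25*r/2 + 14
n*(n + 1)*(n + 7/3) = n^3 + 10*n^2/3 + 7*n/3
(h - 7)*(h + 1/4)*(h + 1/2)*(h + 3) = h^4 - 13*h^3/4 - 191*h^2/8 - 65*h/4 - 21/8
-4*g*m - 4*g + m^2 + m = (-4*g + m)*(m + 1)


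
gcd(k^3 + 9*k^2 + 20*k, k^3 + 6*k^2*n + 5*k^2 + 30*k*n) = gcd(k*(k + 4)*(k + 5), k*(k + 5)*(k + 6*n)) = k^2 + 5*k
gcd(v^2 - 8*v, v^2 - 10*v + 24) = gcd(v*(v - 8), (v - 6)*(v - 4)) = 1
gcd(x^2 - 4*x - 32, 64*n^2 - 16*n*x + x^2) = 1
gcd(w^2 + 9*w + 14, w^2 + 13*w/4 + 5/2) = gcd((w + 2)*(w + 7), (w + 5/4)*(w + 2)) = w + 2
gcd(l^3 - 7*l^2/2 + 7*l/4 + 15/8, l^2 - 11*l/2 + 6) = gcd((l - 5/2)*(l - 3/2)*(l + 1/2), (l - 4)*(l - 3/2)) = l - 3/2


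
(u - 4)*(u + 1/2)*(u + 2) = u^3 - 3*u^2/2 - 9*u - 4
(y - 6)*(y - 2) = y^2 - 8*y + 12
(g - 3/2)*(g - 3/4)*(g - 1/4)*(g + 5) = g^4 + 5*g^3/2 - 173*g^2/16 + 261*g/32 - 45/32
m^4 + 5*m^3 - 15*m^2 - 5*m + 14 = (m - 2)*(m - 1)*(m + 1)*(m + 7)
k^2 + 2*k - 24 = (k - 4)*(k + 6)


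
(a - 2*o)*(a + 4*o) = a^2 + 2*a*o - 8*o^2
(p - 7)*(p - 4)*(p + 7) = p^3 - 4*p^2 - 49*p + 196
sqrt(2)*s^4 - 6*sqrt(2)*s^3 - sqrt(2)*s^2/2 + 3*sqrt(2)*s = s*(s - 6)*(s - sqrt(2)/2)*(sqrt(2)*s + 1)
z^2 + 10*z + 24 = (z + 4)*(z + 6)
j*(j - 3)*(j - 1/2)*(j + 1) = j^4 - 5*j^3/2 - 2*j^2 + 3*j/2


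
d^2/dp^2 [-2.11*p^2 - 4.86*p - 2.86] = -4.22000000000000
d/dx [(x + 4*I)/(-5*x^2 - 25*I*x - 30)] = (x^2 + 8*I*x - 26)/(5*(x^4 + 10*I*x^3 - 13*x^2 + 60*I*x + 36))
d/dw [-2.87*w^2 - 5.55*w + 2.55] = -5.74*w - 5.55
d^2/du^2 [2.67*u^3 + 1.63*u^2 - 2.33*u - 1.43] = 16.02*u + 3.26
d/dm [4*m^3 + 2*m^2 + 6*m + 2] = 12*m^2 + 4*m + 6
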